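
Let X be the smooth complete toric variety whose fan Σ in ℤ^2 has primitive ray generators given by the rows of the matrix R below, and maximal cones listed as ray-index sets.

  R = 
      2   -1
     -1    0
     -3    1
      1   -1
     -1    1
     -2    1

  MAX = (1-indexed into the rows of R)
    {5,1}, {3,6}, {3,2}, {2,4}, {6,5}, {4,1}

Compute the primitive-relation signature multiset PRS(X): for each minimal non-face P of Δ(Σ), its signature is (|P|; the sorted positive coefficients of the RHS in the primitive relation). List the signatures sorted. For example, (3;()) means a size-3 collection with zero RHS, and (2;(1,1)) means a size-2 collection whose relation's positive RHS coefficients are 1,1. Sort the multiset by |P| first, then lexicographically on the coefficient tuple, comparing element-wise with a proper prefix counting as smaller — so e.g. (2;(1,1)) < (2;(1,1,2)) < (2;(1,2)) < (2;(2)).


Δ(Σ) — 6 vertices, 9 min non-faces:

  P = {1,6}:  v_{1} + v_{6} = 0  ⟹  sig = (2;())
  P = {4,5}:  v_{4} + v_{5} = 0  ⟹  sig = (2;())
  P = {1,2}:  v_{1} + v_{2} = v_{4}  ⟹  sig = (2;(1))
  P = {1,3}:  v_{1} + v_{3} = v_{2}  ⟹  sig = (2;(1))
  P = {2,5}:  v_{2} + v_{5} = v_{6}  ⟹  sig = (2;(1))
  P = {2,6}:  v_{2} + v_{6} = v_{3}  ⟹  sig = (2;(1))
  P = {4,6}:  v_{4} + v_{6} = v_{2}  ⟹  sig = (2;(1))
  P = {3,4}:  v_{3} + v_{4} = 2·v_{2}  ⟹  sig = (2;(2))
  P = {3,5}:  v_{3} + v_{5} = 2·v_{6}  ⟹  sig = (2;(2))

so the primitive-relation signature multiset is
[(2;()), (2;()), (2;(1)), (2;(1)), (2;(1)), (2;(1)), (2;(1)), (2;(2)), (2;(2))]


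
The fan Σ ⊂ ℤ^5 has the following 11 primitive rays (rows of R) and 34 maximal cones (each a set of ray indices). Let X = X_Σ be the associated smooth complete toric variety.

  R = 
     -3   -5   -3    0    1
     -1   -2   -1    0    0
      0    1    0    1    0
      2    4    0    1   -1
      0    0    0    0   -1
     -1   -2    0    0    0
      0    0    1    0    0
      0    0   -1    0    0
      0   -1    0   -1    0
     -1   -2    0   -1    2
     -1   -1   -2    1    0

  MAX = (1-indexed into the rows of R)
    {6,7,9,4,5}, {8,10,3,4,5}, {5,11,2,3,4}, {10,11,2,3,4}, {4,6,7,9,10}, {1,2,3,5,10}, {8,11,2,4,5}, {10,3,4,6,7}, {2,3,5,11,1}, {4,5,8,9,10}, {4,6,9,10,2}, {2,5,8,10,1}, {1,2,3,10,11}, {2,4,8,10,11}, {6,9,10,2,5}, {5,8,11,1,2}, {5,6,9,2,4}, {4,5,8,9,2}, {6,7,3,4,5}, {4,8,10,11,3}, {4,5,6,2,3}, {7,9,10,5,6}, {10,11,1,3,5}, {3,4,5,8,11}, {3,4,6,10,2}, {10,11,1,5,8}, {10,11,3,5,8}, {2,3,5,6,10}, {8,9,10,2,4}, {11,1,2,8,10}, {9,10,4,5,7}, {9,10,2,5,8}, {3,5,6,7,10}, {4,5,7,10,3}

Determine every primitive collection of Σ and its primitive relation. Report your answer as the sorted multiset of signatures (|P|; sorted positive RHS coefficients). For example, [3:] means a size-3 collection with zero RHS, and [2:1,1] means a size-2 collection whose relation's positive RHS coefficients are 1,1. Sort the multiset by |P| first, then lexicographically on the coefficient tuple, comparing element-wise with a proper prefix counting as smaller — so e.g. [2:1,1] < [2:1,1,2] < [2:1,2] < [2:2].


Δ(Σ) — 11 vertices, 17 min non-faces:

  P = {3,9}:  v_{3} + v_{9} = 0 ; sig = [2:]
  P = {7,8}:  v_{7} + v_{8} = 0 ; sig = [2:]
  P = {2,7}:  v_{2} + v_{7} = v_{6} ; sig = [2:1]
  P = {6,8}:  v_{6} + v_{8} = v_{2} ; sig = [2:1]
  P = {1,4}:  v_{1} + v_{4} = v_{8} + v_{11} ; sig = [2:1,1]
  P = {7,11}:  v_{7} + v_{11} = v_{2} + v_{3} ; sig = [2:1,1]
  P = {9,11}:  v_{9} + v_{11} = v_{2} + v_{8} ; sig = [2:1,1]
  P = {1,7}:  v_{1} + v_{7} = 2·v_{2} + v_{3} + v_{5} + v_{10} ; sig = [2:1,1,1,2]
  P = {1,9}:  v_{1} + v_{9} = 2·v_{2} + v_{5} + v_{8} + v_{10} ; sig = [2:1,1,1,2]
  P = {1,6}:  v_{1} + v_{6} = 3·v_{2} + v_{3} + v_{5} + v_{10} ; sig = [2:1,1,1,3]
  P = {6,11}:  v_{6} + v_{11} = 2·v_{2} + v_{3} ; sig = [2:1,2]
  P = {2,3,8}:  v_{2} + v_{3} + v_{8} = v_{11} ; sig = [3:1]
  P = {1,3,8}:  v_{1} + v_{3} + v_{8} = v_{5} + v_{10} + 2·v_{11} ; sig = [3:1,1,2]
  P = {4,5,6,10}:  v_{4} + v_{5} + v_{6} + v_{10} = 0 ; sig = [4:]
  P = {2,4,5,10}:  v_{2} + v_{4} + v_{5} + v_{10} = v_{8} ; sig = [4:1]
  P = {2,5,10,11}:  v_{2} + v_{5} + v_{10} + v_{11} = v_{1} ; sig = [4:1]
  P = {4,5,10,11}:  v_{4} + v_{5} + v_{10} + v_{11} = v_{3} + 2·v_{8} ; sig = [4:1,2]

so the primitive-relation signature multiset is
    |P|=2: 11 collections, coeffs (), (), (1), (1), (1,1), (1,1), (1,1), (1,1,1,2), (1,1,1,2), (1,1,1,3), (1,2)
    |P|=3: 2 collections, coeffs (1), (1,1,2)
    |P|=4: 4 collections, coeffs (), (1), (1), (1,2)


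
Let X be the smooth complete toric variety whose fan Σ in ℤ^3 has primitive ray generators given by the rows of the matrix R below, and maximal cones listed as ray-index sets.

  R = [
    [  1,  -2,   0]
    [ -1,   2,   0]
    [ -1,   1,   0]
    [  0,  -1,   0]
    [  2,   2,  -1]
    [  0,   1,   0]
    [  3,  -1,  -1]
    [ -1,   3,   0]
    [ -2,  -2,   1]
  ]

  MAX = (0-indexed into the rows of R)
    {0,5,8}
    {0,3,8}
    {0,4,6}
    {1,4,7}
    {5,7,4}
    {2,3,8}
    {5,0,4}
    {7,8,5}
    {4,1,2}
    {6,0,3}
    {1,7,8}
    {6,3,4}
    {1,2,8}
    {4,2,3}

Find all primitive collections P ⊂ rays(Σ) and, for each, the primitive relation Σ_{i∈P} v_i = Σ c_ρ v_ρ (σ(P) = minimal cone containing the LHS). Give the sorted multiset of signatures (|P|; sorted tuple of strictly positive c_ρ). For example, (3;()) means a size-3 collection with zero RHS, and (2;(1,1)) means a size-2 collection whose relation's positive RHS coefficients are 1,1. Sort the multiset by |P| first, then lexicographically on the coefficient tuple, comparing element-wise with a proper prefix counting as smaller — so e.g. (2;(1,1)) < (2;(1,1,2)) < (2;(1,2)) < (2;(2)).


The 16 primitive collections of Σ (r=9, n=3):

  {0,1}:  v_{0} + v_{1} = 0  ⟹  sig = (2;())
  {3,5}:  v_{3} + v_{5} = 0  ⟹  sig = (2;())
  {4,8}:  v_{4} + v_{8} = 0  ⟹  sig = (2;())
  {0,2}:  v_{0} + v_{2} = v_{3}  ⟹  sig = (2;(1))
  {0,7}:  v_{0} + v_{7} = v_{5}  ⟹  sig = (2;(1))
  {1,3}:  v_{1} + v_{3} = v_{2}  ⟹  sig = (2;(1))
  {1,5}:  v_{1} + v_{5} = v_{7}  ⟹  sig = (2;(1))
  {2,5}:  v_{2} + v_{5} = v_{1}  ⟹  sig = (2;(1))
  {3,7}:  v_{3} + v_{7} = v_{1}  ⟹  sig = (2;(1))
  {6,7}:  v_{6} + v_{7} = v_{4}  ⟹  sig = (2;(1))
  {1,6}:  v_{1} + v_{6} = v_{3} + v_{4}  ⟹  sig = (2;(1,1))
  {5,6}:  v_{5} + v_{6} = v_{0} + v_{4}  ⟹  sig = (2;(1,1))
  {6,8}:  v_{6} + v_{8} = v_{0} + v_{3}  ⟹  sig = (2;(1,1))
  {2,6}:  v_{2} + v_{6} = 2·v_{3} + v_{4}  ⟹  sig = (2;(1,2))
  {2,7}:  v_{2} + v_{7} = 2·v_{1}  ⟹  sig = (2;(2))
  {0,3,4}:  v_{0} + v_{3} + v_{4} = v_{6}  ⟹  sig = (3;(1))

Hence PRS(X_Σ) =
[(2;()), (2;()), (2;()), (2;(1)), (2;(1)), (2;(1)), (2;(1)), (2;(1)), (2;(1)), (2;(1)), (2;(1,1)), (2;(1,1)), (2;(1,1)), (2;(1,2)), (2;(2)), (3;(1))]


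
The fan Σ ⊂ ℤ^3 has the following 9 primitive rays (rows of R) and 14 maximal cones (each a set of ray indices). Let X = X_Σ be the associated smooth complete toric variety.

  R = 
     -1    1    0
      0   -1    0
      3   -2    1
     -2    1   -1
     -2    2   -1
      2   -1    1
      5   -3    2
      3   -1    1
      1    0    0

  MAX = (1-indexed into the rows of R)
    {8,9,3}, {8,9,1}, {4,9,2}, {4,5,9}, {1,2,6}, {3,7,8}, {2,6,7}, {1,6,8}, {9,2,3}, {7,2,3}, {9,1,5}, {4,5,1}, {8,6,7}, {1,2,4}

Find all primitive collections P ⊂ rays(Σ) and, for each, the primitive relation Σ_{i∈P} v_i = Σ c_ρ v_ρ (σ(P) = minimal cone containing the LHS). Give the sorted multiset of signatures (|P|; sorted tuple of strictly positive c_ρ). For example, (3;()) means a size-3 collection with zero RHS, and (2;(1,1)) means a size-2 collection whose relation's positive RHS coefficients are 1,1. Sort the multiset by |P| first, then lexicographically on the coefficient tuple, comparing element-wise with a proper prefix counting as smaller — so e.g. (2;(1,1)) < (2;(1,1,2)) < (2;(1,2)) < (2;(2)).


Primitive collections (17):

  • {4,6}:  v_{4} + v_{6} = 0 ; sig = (2;())
  • {1,3}:  v_{1} + v_{3} = v_{6} ; sig = (2;(1))
  • {2,5}:  v_{2} + v_{5} = v_{4} ; sig = (2;(1))
  • {2,8}:  v_{2} + v_{8} = v_{3} ; sig = (2;(1))
  • {3,5}:  v_{3} + v_{5} = v_{9} ; sig = (2;(1))
  • {3,6}:  v_{3} + v_{6} = v_{7} ; sig = (2;(1))
  • {4,7}:  v_{4} + v_{7} = v_{3} ; sig = (2;(1))
  • {4,8}:  v_{4} + v_{8} = v_{9} ; sig = (2;(1))
  • {5,7}:  v_{5} + v_{7} = v_{8} ; sig = (2;(1))
  • {6,9}:  v_{6} + v_{9} = v_{8} ; sig = (2;(1))
  • {3,4}:  v_{3} + v_{4} = v_{2} + v_{9} ; sig = (2;(1,1))
  • {5,6}:  v_{5} + v_{6} = v_{1} + v_{9} ; sig = (2;(1,1))
  • {7,9}:  v_{7} + v_{9} = v_{3} + v_{8} ; sig = (2;(1,1))
  • {5,8}:  v_{5} + v_{8} = v_{1} + 2·v_{9} ; sig = (2;(1,2))
  • {1,7}:  v_{1} + v_{7} = 2·v_{6} ; sig = (2;(2))
  • {1,2,9}:  v_{1} + v_{2} + v_{9} = 0 ; sig = (3;())
  • {1,4,9}:  v_{1} + v_{4} + v_{9} = v_{5} ; sig = (3;(1))

Sorted signature multiset PRS(X):
    |P|=2: 15 collections, coeffs (), (1), (1), (1), (1), (1), (1), (1), (1), (1), (1,1), (1,1), (1,1), (1,2), (2)
    |P|=3: 2 collections, coeffs (), (1)


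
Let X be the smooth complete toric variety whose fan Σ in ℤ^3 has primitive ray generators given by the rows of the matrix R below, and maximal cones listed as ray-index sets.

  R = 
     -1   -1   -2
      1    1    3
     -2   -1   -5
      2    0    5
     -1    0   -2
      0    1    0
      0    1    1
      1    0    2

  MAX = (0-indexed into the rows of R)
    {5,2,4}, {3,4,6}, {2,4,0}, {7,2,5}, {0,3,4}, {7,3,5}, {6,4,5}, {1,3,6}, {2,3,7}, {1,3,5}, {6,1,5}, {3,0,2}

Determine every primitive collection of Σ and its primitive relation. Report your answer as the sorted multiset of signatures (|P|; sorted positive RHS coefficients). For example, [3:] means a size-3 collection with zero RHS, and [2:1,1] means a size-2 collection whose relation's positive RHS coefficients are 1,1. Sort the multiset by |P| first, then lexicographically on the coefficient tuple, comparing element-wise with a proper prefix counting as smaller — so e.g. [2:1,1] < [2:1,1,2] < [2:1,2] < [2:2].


Δ(Σ) — 8 vertices, 14 min non-faces:

  {4,7}:  v_{4} + v_{7} = 0  →  sig = [2:]
  {0,5}:  v_{0} + v_{5} = v_{4}  →  sig = [2:1]
  {1,2}:  v_{1} + v_{2} = v_{4}  →  sig = [2:1]
  {1,4}:  v_{1} + v_{4} = v_{6}  →  sig = [2:1]
  {6,7}:  v_{6} + v_{7} = v_{1}  →  sig = [2:1]
  {0,7}:  v_{0} + v_{7} = v_{2} + v_{3}  →  sig = [2:1,1]
  {1,7}:  v_{1} + v_{7} = v_{3} + v_{5}  →  sig = [2:1,1]
  {0,1}:  v_{0} + v_{1} = v_{3} + 2·v_{4}  →  sig = [2:1,2]
  {0,6}:  v_{0} + v_{6} = v_{3} + 3·v_{4}  →  sig = [2:1,3]
  {2,6}:  v_{2} + v_{6} = 2·v_{4}  →  sig = [2:2]
  {2,3,5}:  v_{2} + v_{3} + v_{5} = 0  →  sig = [3:]
  {2,3,4}:  v_{2} + v_{3} + v_{4} = v_{0}  →  sig = [3:1]
  {3,4,5}:  v_{3} + v_{4} + v_{5} = v_{1}  →  sig = [3:1]
  {3,5,6}:  v_{3} + v_{5} + v_{6} = 2·v_{1}  →  sig = [3:2]

so the primitive-relation signature multiset is
    [2:]
    [2:1]
    [2:1]
    [2:1]
    [2:1]
    [2:1,1]
    [2:1,1]
    [2:1,2]
    [2:1,3]
    [2:2]
    [3:]
    [3:1]
    [3:1]
    [3:2]


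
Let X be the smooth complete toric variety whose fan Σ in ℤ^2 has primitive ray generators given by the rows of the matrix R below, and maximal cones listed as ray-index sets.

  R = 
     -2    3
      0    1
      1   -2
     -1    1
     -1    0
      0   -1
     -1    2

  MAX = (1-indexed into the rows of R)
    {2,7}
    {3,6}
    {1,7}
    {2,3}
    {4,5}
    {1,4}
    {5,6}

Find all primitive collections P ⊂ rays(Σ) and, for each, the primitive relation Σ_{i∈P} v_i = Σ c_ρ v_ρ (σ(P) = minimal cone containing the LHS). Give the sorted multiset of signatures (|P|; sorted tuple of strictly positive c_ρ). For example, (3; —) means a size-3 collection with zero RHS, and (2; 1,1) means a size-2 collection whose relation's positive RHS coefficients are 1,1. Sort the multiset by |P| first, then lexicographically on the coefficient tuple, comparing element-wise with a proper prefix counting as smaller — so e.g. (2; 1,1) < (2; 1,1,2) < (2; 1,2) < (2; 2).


The 14 primitive collections of Σ (r=7, n=2):

  P = {2,6}:  v_{2} + v_{6} = 0  ⟹  sig = (2; —)
  P = {3,7}:  v_{3} + v_{7} = 0  ⟹  sig = (2; —)
  P = {1,3}:  v_{1} + v_{3} = v_{4}  ⟹  sig = (2; 1)
  P = {2,4}:  v_{2} + v_{4} = v_{7}  ⟹  sig = (2; 1)
  P = {2,5}:  v_{2} + v_{5} = v_{4}  ⟹  sig = (2; 1)
  P = {3,4}:  v_{3} + v_{4} = v_{6}  ⟹  sig = (2; 1)
  P = {4,6}:  v_{4} + v_{6} = v_{5}  ⟹  sig = (2; 1)
  P = {4,7}:  v_{4} + v_{7} = v_{1}  ⟹  sig = (2; 1)
  P = {6,7}:  v_{6} + v_{7} = v_{4}  ⟹  sig = (2; 1)
  P = {1,2}:  v_{1} + v_{2} = 2·v_{7}  ⟹  sig = (2; 2)
  P = {1,6}:  v_{1} + v_{6} = 2·v_{4}  ⟹  sig = (2; 2)
  P = {3,5}:  v_{3} + v_{5} = 2·v_{6}  ⟹  sig = (2; 2)
  P = {5,7}:  v_{5} + v_{7} = 2·v_{4}  ⟹  sig = (2; 2)
  P = {1,5}:  v_{1} + v_{5} = 3·v_{4}  ⟹  sig = (2; 3)

Sorted signature multiset PRS(X):
{ (2; —) ×2,  (2; 1) ×7,  (2; 2) ×4,  (2; 3) }


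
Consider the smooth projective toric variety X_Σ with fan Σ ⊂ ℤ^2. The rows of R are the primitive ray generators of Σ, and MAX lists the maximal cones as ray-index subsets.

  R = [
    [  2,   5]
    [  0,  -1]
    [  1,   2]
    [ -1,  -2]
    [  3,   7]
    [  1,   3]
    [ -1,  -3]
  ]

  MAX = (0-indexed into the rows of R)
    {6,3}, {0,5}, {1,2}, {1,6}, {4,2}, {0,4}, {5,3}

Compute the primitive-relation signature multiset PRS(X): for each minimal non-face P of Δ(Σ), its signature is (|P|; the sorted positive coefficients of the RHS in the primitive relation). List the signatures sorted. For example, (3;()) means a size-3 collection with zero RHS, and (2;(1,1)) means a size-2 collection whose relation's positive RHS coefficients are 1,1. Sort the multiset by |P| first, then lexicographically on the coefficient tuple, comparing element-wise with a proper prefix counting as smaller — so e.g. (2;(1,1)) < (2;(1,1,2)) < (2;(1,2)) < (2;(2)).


|primitive collections| = 14. Relations:

  • {2,3}:  v_{2} + v_{3} = 0  →  sig = (2;())
  • {5,6}:  v_{5} + v_{6} = 0  →  sig = (2;())
  • {0,2}:  v_{0} + v_{2} = v_{4}  →  sig = (2;(1))
  • {0,3}:  v_{0} + v_{3} = v_{5}  →  sig = (2;(1))
  • {0,6}:  v_{0} + v_{6} = v_{2}  →  sig = (2;(1))
  • {1,3}:  v_{1} + v_{3} = v_{6}  →  sig = (2;(1))
  • {1,5}:  v_{1} + v_{5} = v_{2}  →  sig = (2;(1))
  • {2,5}:  v_{2} + v_{5} = v_{0}  →  sig = (2;(1))
  • {2,6}:  v_{2} + v_{6} = v_{1}  →  sig = (2;(1))
  • {3,4}:  v_{3} + v_{4} = v_{0}  →  sig = (2;(1))
  • {0,1}:  v_{0} + v_{1} = 2·v_{2}  →  sig = (2;(2))
  • {4,5}:  v_{4} + v_{5} = 2·v_{0}  →  sig = (2;(2))
  • {4,6}:  v_{4} + v_{6} = 2·v_{2}  →  sig = (2;(2))
  • {1,4}:  v_{1} + v_{4} = 3·v_{2}  →  sig = (2;(3))

Hence PRS(X_Σ) =
[(2;()), (2;()), (2;(1)), (2;(1)), (2;(1)), (2;(1)), (2;(1)), (2;(1)), (2;(1)), (2;(1)), (2;(2)), (2;(2)), (2;(2)), (2;(3))]


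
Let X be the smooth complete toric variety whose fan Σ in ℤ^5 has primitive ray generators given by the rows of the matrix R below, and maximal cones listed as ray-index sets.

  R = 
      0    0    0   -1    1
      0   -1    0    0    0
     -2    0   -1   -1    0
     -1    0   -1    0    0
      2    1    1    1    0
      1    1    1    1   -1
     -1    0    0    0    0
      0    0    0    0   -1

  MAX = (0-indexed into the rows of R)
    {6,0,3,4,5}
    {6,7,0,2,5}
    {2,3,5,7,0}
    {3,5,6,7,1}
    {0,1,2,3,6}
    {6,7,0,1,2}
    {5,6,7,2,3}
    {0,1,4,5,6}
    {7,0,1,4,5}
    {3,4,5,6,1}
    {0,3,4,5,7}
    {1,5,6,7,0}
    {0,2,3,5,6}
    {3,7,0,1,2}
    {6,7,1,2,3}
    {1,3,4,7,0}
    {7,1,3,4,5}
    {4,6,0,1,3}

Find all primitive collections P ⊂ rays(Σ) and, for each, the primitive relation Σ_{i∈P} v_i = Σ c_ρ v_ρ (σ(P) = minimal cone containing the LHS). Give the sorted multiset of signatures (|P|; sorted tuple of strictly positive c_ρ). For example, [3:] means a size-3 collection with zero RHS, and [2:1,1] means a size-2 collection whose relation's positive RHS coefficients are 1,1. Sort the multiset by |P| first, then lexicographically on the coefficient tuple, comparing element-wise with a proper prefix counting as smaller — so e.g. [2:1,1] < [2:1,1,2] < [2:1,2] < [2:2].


Σ has 5 primitive collections:

  P={2,4}:  v_{2} + v_{4} = v_{0} + v_{3} + v_{5} — sig = [2:1,1,1]
  P={4,6,7}:  v_{4} + v_{6} + v_{7} = v_{5} — sig = [3:1]
  P={1,2,5}:  v_{1} + v_{2} + v_{5} = v_{6} + v_{7} — sig = [3:1,1]
  P={0,1,3,5}:  v_{0} + v_{1} + v_{3} + v_{5} = 0 — sig = [4:]
  P={0,3,6,7}:  v_{0} + v_{3} + v_{6} + v_{7} = v_{2} — sig = [4:1]

Signatures (|P|; sorted positive RHS coefficients), sorted:
{ [2:1,1,1],  [3:1],  [3:1,1],  [4:],  [4:1] }


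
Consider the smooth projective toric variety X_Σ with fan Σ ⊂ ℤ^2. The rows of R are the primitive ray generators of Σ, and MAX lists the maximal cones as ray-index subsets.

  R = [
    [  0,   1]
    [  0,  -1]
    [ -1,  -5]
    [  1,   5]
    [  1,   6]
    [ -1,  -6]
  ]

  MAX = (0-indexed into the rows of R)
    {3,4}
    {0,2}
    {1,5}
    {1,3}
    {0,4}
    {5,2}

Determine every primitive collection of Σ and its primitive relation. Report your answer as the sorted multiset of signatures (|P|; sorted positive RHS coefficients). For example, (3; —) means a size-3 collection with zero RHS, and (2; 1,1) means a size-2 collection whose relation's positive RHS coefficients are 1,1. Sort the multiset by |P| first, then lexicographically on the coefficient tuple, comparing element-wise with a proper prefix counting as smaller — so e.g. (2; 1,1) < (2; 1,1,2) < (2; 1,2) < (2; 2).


9 minimal non-faces of Δ(Σ) (on 6 rays):

  P = {0,1}:  v_{0} + v_{1} = 0  →  sig = (2; —)
  P = {2,3}:  v_{2} + v_{3} = 0  →  sig = (2; —)
  P = {4,5}:  v_{4} + v_{5} = 0  →  sig = (2; —)
  P = {0,3}:  v_{0} + v_{3} = v_{4}  →  sig = (2; 1)
  P = {0,5}:  v_{0} + v_{5} = v_{2}  →  sig = (2; 1)
  P = {1,2}:  v_{1} + v_{2} = v_{5}  →  sig = (2; 1)
  P = {1,4}:  v_{1} + v_{4} = v_{3}  →  sig = (2; 1)
  P = {2,4}:  v_{2} + v_{4} = v_{0}  →  sig = (2; 1)
  P = {3,5}:  v_{3} + v_{5} = v_{1}  →  sig = (2; 1)

Hence PRS(X_Σ) =
    |P|=2: 9 collections, coeffs (), (), (), (1), (1), (1), (1), (1), (1)


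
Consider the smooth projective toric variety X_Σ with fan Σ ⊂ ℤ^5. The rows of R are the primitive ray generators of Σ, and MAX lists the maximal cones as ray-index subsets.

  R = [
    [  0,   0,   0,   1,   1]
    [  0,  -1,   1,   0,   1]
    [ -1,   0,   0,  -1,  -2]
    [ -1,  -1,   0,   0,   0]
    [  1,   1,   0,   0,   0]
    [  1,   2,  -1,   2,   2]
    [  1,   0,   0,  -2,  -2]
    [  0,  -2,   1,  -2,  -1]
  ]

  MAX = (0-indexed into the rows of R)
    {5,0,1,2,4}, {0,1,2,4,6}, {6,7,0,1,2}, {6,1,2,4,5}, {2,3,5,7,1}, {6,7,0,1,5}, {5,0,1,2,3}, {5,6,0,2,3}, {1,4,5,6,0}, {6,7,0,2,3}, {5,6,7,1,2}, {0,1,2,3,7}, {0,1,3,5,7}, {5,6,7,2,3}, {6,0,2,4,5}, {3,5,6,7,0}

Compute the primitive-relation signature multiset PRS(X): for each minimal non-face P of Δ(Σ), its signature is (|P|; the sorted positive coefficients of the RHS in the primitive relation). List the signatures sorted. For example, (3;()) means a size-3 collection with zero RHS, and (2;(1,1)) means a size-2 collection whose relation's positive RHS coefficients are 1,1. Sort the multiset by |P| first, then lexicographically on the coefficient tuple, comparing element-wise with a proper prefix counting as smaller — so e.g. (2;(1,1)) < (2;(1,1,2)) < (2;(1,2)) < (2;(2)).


5 collections generate NE(X_Σ); each relation:

  {3,4}:  v_{3} + v_{4} = 0  so sig = (2;())
  {4,7}:  v_{4} + v_{7} = v_{1} + v_{6}  so sig = (2;(1,1))
  {1,3,6}:  v_{1} + v_{3} + v_{6} = v_{7}  so sig = (3;(1))
  {0,2,5,7}:  v_{0} + v_{2} + v_{5} + v_{7} = 0  so sig = (4;())
  {0,1,2,5,6}:  v_{0} + v_{1} + v_{2} + v_{5} + v_{6} = v_{4}  so sig = (5;(1))

Sorted signature multiset PRS(X):
    (2;())
    (2;(1,1))
    (3;(1))
    (4;())
    (5;(1))


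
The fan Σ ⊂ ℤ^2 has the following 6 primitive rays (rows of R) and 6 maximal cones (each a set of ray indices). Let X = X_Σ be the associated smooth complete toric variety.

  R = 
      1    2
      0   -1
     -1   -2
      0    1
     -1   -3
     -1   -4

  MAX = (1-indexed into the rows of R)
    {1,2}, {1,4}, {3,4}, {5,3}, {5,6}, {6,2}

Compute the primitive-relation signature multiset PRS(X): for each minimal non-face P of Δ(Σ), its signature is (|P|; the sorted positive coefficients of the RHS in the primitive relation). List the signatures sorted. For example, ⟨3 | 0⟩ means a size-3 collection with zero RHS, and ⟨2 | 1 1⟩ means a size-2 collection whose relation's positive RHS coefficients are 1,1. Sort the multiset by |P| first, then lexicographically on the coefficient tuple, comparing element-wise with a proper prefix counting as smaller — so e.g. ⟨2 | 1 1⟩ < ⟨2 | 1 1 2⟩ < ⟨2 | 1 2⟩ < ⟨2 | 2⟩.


The 9 primitive collections of Σ (r=6, n=2):

  P = {1,3}:  v_{1} + v_{3} = 0  ⇒ sig = ⟨2 | 0⟩
  P = {2,4}:  v_{2} + v_{4} = 0  ⇒ sig = ⟨2 | 0⟩
  P = {1,5}:  v_{1} + v_{5} = v_{2}  ⇒ sig = ⟨2 | 1⟩
  P = {2,3}:  v_{2} + v_{3} = v_{5}  ⇒ sig = ⟨2 | 1⟩
  P = {2,5}:  v_{2} + v_{5} = v_{6}  ⇒ sig = ⟨2 | 1⟩
  P = {4,5}:  v_{4} + v_{5} = v_{3}  ⇒ sig = ⟨2 | 1⟩
  P = {4,6}:  v_{4} + v_{6} = v_{5}  ⇒ sig = ⟨2 | 1⟩
  P = {1,6}:  v_{1} + v_{6} = 2·v_{2}  ⇒ sig = ⟨2 | 2⟩
  P = {3,6}:  v_{3} + v_{6} = 2·v_{5}  ⇒ sig = ⟨2 | 2⟩

Signatures (|P|; sorted positive RHS coefficients), sorted:
{ ⟨2 | 0⟩ ×2,  ⟨2 | 1⟩ ×5,  ⟨2 | 2⟩ ×2 }


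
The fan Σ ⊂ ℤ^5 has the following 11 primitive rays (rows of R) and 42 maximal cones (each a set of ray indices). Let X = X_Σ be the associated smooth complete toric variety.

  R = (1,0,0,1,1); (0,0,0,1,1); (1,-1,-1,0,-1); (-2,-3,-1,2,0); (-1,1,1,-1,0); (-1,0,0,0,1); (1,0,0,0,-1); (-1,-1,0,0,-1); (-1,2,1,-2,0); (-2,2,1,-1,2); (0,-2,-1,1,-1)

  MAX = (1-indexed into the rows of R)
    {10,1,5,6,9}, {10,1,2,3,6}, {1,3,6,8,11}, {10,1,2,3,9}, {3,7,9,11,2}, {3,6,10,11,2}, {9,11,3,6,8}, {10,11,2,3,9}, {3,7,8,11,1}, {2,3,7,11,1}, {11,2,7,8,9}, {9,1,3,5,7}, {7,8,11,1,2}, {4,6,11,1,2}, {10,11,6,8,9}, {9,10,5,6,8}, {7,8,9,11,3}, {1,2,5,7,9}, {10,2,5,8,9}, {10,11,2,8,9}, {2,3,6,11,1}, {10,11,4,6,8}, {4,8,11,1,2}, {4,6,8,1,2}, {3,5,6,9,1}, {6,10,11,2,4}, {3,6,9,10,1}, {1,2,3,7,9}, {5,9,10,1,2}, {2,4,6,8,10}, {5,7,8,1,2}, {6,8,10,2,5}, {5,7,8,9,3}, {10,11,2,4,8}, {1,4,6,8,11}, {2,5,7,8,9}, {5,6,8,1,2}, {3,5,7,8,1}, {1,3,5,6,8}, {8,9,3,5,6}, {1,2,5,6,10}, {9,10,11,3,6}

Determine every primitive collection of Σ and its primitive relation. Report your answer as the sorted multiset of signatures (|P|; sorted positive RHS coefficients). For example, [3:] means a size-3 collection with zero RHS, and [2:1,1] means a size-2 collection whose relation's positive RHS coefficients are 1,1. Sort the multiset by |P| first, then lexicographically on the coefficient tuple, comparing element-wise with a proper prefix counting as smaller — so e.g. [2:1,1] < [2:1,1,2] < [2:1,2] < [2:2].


Primitive collections (18):

  • {6,7}:  v_{6} + v_{7} = 0  ⟹  sig = [2:]
  • {5,11}:  v_{5} + v_{11} = v_{8}  ⟹  sig = [2:1]
  • {7,10}:  v_{7} + v_{10} = v_{2} + v_{9}  ⟹  sig = [2:1,1]
  • {4,7}:  v_{4} + v_{7} = v_{2} + v_{8} + v_{11}  ⟹  sig = [2:1,1,1]
  • {4,9}:  v_{4} + v_{9} = v_{8} + v_{10} + v_{11}  ⟹  sig = [2:1,1,1]
  • {4,5}:  v_{4} + v_{5} = v_{2} + v_{6} + 2·v_{8}  ⟹  sig = [2:1,1,2]
  • {3,4}:  v_{3} + v_{4} = v_{6} + 2·v_{11}  ⟹  sig = [2:1,2]
  • {1,9,11}:  v_{1} + v_{9} + v_{11} = 0  ⟹  sig = [3:]
  • {2,3,5}:  v_{2} + v_{3} + v_{5} = 0  ⟹  sig = [3:]
  • {1,8,9}:  v_{1} + v_{8} + v_{9} = v_{5}  ⟹  sig = [3:1]
  • {2,3,8}:  v_{2} + v_{3} + v_{8} = v_{11}  ⟹  sig = [3:1]
  • {2,6,9}:  v_{2} + v_{6} + v_{9} = v_{10}  ⟹  sig = [3:1]
  • {1,10,11}:  v_{1} + v_{10} + v_{11} = v_{2} + v_{6}  ⟹  sig = [3:1,1]
  • {3,5,10}:  v_{3} + v_{5} + v_{10} = v_{6} + v_{9}  ⟹  sig = [3:1,1]
  • {1,8,10}:  v_{1} + v_{8} + v_{10} = v_{2} + v_{5} + v_{6}  ⟹  sig = [3:1,1,1]
  • {3,8,10}:  v_{3} + v_{8} + v_{10} = v_{6} + v_{9} + v_{11}  ⟹  sig = [3:1,1,1]
  • {1,4,10}:  v_{1} + v_{4} + v_{10} = 2·v_{2} + 2·v_{6} + v_{8}  ⟹  sig = [3:1,2,2]
  • {2,6,8,11}:  v_{2} + v_{6} + v_{8} + v_{11} = v_{4}  ⟹  sig = [4:1]

Hence PRS(X_Σ) =
    [2:]
    [2:1]
    [2:1,1]
    [2:1,1,1]
    [2:1,1,1]
    [2:1,1,2]
    [2:1,2]
    [3:]
    [3:]
    [3:1]
    [3:1]
    [3:1]
    [3:1,1]
    [3:1,1]
    [3:1,1,1]
    [3:1,1,1]
    [3:1,2,2]
    [4:1]


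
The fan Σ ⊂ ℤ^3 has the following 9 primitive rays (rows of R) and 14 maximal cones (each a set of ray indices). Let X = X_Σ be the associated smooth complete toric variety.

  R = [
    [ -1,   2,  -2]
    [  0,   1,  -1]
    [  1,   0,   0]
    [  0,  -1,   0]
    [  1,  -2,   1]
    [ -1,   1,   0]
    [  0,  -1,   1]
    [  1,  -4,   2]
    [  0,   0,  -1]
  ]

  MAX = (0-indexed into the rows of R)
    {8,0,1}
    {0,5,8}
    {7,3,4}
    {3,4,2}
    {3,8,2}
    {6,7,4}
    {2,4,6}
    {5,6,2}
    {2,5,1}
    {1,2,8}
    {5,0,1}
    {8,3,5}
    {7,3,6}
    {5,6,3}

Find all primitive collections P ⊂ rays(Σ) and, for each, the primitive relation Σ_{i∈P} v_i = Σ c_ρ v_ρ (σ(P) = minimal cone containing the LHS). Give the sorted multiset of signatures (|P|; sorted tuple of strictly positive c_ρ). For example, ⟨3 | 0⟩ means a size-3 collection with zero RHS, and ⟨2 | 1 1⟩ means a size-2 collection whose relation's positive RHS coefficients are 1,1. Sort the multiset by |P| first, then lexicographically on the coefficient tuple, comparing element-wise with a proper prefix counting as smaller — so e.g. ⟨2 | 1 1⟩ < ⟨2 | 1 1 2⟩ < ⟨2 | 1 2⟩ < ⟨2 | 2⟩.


20 collections generate NE(X_Σ); each relation:

  P = {1,6}:  v_{1} + v_{6} = 0  so sig = ⟨2 | 0⟩
  P = {0,4}:  v_{0} + v_{4} = v_{8}  so sig = ⟨2 | 1⟩
  P = {1,3}:  v_{1} + v_{3} = v_{8}  so sig = ⟨2 | 1⟩
  P = {4,5}:  v_{4} + v_{5} = v_{6}  so sig = ⟨2 | 1⟩
  P = {6,8}:  v_{6} + v_{8} = v_{3}  so sig = ⟨2 | 1⟩
  P = {0,6}:  v_{0} + v_{6} = v_{5} + v_{8}  so sig = ⟨2 | 1 1⟩
  P = {1,4}:  v_{1} + v_{4} = v_{2} + v_{3}  so sig = ⟨2 | 1 1⟩
  P = {1,7}:  v_{1} + v_{7} = v_{3} + v_{4}  so sig = ⟨2 | 1 1⟩
  P = {0,3}:  v_{0} + v_{3} = v_{5} + 2·v_{8}  so sig = ⟨2 | 1 2⟩
  P = {4,8}:  v_{4} + v_{8} = v_{2} + 2·v_{3}  so sig = ⟨2 | 1 2⟩
  P = {5,7}:  v_{5} + v_{7} = v_{3} + 2·v_{6}  so sig = ⟨2 | 1 2⟩
  P = {7,8}:  v_{7} + v_{8} = 2·v_{3} + v_{4}  so sig = ⟨2 | 1 2⟩
  P = {0,2}:  v_{0} + v_{2} = 2·v_{1}  so sig = ⟨2 | 2⟩
  P = {0,7}:  v_{0} + v_{7} = 2·v_{3}  so sig = ⟨2 | 2⟩
  P = {2,7}:  v_{2} + v_{7} = 2·v_{4}  so sig = ⟨2 | 2⟩
  P = {2,3,5}:  v_{2} + v_{3} + v_{5} = 0  so sig = ⟨3 | 0⟩
  P = {1,5,8}:  v_{1} + v_{5} + v_{8} = v_{0}  so sig = ⟨3 | 1⟩
  P = {2,3,6}:  v_{2} + v_{3} + v_{6} = v_{4}  so sig = ⟨3 | 1⟩
  P = {2,5,8}:  v_{2} + v_{5} + v_{8} = v_{1}  so sig = ⟨3 | 1⟩
  P = {3,4,6}:  v_{3} + v_{4} + v_{6} = v_{7}  so sig = ⟨3 | 1⟩

Hence PRS(X_Σ) =
[⟨2 | 0⟩, ⟨2 | 1⟩, ⟨2 | 1⟩, ⟨2 | 1⟩, ⟨2 | 1⟩, ⟨2 | 1 1⟩, ⟨2 | 1 1⟩, ⟨2 | 1 1⟩, ⟨2 | 1 2⟩, ⟨2 | 1 2⟩, ⟨2 | 1 2⟩, ⟨2 | 1 2⟩, ⟨2 | 2⟩, ⟨2 | 2⟩, ⟨2 | 2⟩, ⟨3 | 0⟩, ⟨3 | 1⟩, ⟨3 | 1⟩, ⟨3 | 1⟩, ⟨3 | 1⟩]


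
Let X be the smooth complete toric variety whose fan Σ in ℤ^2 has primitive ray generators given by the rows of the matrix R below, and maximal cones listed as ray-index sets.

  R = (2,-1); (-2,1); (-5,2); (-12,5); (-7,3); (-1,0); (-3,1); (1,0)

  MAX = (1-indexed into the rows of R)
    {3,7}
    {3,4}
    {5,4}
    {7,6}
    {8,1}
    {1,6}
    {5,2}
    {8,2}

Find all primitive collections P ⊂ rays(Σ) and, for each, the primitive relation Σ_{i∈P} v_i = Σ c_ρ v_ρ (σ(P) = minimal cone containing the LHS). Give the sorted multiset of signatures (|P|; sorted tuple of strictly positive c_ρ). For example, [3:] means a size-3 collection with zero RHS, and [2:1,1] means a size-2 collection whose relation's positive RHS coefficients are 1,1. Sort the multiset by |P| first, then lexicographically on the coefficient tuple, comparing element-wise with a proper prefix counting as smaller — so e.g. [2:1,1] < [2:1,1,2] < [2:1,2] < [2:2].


The 20 primitive collections of Σ (r=8, n=2):

  P = {1,2}:  v_{1} + v_{2} = 0  →  sig = [2:]
  P = {6,8}:  v_{6} + v_{8} = 0  →  sig = [2:]
  P = {1,3}:  v_{1} + v_{3} = v_{7}  →  sig = [2:1]
  P = {1,5}:  v_{1} + v_{5} = v_{3}  →  sig = [2:1]
  P = {1,7}:  v_{1} + v_{7} = v_{6}  →  sig = [2:1]
  P = {2,3}:  v_{2} + v_{3} = v_{5}  →  sig = [2:1]
  P = {2,6}:  v_{2} + v_{6} = v_{7}  →  sig = [2:1]
  P = {2,7}:  v_{2} + v_{7} = v_{3}  →  sig = [2:1]
  P = {3,5}:  v_{3} + v_{5} = v_{4}  →  sig = [2:1]
  P = {7,8}:  v_{7} + v_{8} = v_{2}  →  sig = [2:1]
  P = {5,6}:  v_{5} + v_{6} = v_{3} + v_{7}  →  sig = [2:1,1]
  P = {4,6}:  v_{4} + v_{6} = 2·v_{3} + v_{7}  →  sig = [2:1,2]
  P = {4,8}:  v_{4} + v_{8} = 2·v_{2} + v_{5}  →  sig = [2:1,2]
  P = {1,4}:  v_{1} + v_{4} = 2·v_{3}  →  sig = [2:2]
  P = {2,4}:  v_{2} + v_{4} = 2·v_{5}  →  sig = [2:2]
  P = {3,6}:  v_{3} + v_{6} = 2·v_{7}  →  sig = [2:2]
  P = {3,8}:  v_{3} + v_{8} = 2·v_{2}  →  sig = [2:2]
  P = {5,7}:  v_{5} + v_{7} = 2·v_{3}  →  sig = [2:2]
  P = {4,7}:  v_{4} + v_{7} = 3·v_{3}  →  sig = [2:3]
  P = {5,8}:  v_{5} + v_{8} = 3·v_{2}  →  sig = [2:3]

Signatures (|P|; sorted positive RHS coefficients), sorted:
[[2:], [2:], [2:1], [2:1], [2:1], [2:1], [2:1], [2:1], [2:1], [2:1], [2:1,1], [2:1,2], [2:1,2], [2:2], [2:2], [2:2], [2:2], [2:2], [2:3], [2:3]]


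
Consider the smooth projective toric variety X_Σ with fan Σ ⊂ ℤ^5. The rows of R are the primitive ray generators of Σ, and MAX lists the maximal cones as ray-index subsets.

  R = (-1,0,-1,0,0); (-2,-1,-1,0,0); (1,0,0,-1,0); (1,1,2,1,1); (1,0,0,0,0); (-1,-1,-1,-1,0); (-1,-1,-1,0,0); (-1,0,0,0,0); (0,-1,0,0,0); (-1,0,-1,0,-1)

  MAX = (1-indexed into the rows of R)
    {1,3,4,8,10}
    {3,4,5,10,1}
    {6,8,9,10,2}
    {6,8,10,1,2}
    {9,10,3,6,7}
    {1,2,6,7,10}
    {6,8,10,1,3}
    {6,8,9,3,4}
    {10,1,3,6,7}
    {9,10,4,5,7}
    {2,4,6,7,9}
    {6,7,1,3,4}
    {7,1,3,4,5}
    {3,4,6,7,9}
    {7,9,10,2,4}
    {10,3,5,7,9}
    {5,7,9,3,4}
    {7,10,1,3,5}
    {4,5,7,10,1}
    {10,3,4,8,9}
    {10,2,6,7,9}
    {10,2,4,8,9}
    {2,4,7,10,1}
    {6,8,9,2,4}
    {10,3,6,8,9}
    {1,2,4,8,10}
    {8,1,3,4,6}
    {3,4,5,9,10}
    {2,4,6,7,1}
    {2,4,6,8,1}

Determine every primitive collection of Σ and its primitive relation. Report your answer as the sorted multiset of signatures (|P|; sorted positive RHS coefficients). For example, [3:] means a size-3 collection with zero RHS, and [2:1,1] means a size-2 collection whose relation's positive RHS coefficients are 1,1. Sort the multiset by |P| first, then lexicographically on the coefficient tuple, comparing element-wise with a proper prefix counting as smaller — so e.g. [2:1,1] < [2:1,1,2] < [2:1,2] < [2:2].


8 collections generate NE(X_Σ); each relation:

  P={5,8}:  v_{5} + v_{8} = 0 — sig = [2:]
  P={1,9}:  v_{1} + v_{9} = v_{7} — sig = [2:1]
  P={2,3}:  v_{2} + v_{3} = v_{6} — sig = [2:1]
  P={2,5}:  v_{2} + v_{5} = v_{7} — sig = [2:1]
  P={7,8}:  v_{7} + v_{8} = v_{2} — sig = [2:1]
  P={5,6}:  v_{5} + v_{6} = v_{3} + v_{7} — sig = [2:1,1]
  P={4,6,10}:  v_{4} + v_{6} + v_{10} = v_{8} — sig = [3:1]
  P={3,4,7,10}:  v_{3} + v_{4} + v_{7} + v_{10} = 0 — sig = [4:]

so the primitive-relation signature multiset is
[[2:], [2:1], [2:1], [2:1], [2:1], [2:1,1], [3:1], [4:]]


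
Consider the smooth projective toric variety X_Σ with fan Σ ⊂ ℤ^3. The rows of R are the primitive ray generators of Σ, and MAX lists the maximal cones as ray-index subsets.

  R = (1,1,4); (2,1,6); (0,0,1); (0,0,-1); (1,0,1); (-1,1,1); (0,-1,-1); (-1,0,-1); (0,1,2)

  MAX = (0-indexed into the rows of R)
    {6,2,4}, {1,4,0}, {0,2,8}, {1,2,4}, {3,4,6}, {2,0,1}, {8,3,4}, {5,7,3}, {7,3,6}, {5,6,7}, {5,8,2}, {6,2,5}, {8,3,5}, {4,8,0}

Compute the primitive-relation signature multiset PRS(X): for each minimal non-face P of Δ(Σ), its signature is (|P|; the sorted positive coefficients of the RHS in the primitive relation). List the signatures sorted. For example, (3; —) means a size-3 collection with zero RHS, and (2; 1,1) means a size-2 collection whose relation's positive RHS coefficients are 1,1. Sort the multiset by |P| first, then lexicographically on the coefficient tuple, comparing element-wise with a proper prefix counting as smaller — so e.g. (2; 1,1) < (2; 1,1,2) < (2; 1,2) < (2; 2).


Minimal non-faces — 18 found among 9 rays, 14 max cones:

  • {2,3}:  v_{2} + v_{3} = 0  →  sig = (2; —)
  • {4,7}:  v_{4} + v_{7} = 0  →  sig = (2; —)
  • {4,5}:  v_{4} + v_{5} = v_{8}  →  sig = (2; 1)
  • {6,8}:  v_{6} + v_{8} = v_{2}  →  sig = (2; 1)
  • {7,8}:  v_{7} + v_{8} = v_{5}  →  sig = (2; 1)
  • {0,3}:  v_{0} + v_{3} = v_{4} + v_{8}  →  sig = (2; 1,1)
  • {0,7}:  v_{0} + v_{7} = v_{2} + v_{8}  →  sig = (2; 1,1)
  • {1,3}:  v_{1} + v_{3} = v_{0} + v_{4}  →  sig = (2; 1,1)
  • {1,7}:  v_{1} + v_{7} = v_{0} + v_{2}  →  sig = (2; 1,1)
  • {2,7}:  v_{2} + v_{7} = v_{5} + v_{6}  →  sig = (2; 1,1)
  • {1,5}:  v_{1} + v_{5} = v_{0} + v_{2} + v_{8}  →  sig = (2; 1,1,1)
  • {0,5}:  v_{0} + v_{5} = v_{2} + 2·v_{8}  →  sig = (2; 1,2)
  • {0,6}:  v_{0} + v_{6} = 2·v_{2} + v_{4}  →  sig = (2; 1,2)
  • {1,8}:  v_{1} + v_{8} = 2·v_{0}  →  sig = (2; 2)
  • {1,6}:  v_{1} + v_{6} = 3·v_{2} + 2·v_{4}  →  sig = (2; 2,3)
  • {0,2,4}:  v_{0} + v_{2} + v_{4} = v_{1}  →  sig = (3; 1)
  • {2,4,8}:  v_{2} + v_{4} + v_{8} = v_{0}  →  sig = (3; 1)
  • {3,5,6}:  v_{3} + v_{5} + v_{6} = v_{7}  →  sig = (3; 1)

Sorted signature multiset PRS(X):
    |P|=2: 15 collections, coeffs (), (), (1), (1), (1), (1,1), (1,1), (1,1), (1,1), (1,1), (1,1,1), (1,2), (1,2), (2), (2,3)
    |P|=3: 3 collections, coeffs (1), (1), (1)


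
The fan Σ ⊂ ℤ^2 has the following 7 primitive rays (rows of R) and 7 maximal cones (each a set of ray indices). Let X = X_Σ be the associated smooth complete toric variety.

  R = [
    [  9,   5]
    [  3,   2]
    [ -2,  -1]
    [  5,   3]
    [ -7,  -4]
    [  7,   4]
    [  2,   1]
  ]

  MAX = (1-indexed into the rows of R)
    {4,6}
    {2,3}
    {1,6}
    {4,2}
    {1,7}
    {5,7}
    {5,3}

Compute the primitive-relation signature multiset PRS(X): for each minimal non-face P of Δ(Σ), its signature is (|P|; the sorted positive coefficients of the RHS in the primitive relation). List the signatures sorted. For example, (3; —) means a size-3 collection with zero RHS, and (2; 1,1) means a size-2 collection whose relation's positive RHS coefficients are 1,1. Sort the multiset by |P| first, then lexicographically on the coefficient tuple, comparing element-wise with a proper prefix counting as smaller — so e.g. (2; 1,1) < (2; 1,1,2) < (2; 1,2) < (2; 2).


Σ has 14 primitive collections:

  {3,7}:  v_{3} + v_{7} = 0  ⟹  sig = (2; —)
  {5,6}:  v_{5} + v_{6} = 0  ⟹  sig = (2; —)
  {1,3}:  v_{1} + v_{3} = v_{6}  ⟹  sig = (2; 1)
  {1,5}:  v_{1} + v_{5} = v_{7}  ⟹  sig = (2; 1)
  {2,7}:  v_{2} + v_{7} = v_{4}  ⟹  sig = (2; 1)
  {3,4}:  v_{3} + v_{4} = v_{2}  ⟹  sig = (2; 1)
  {3,6}:  v_{3} + v_{6} = v_{4}  ⟹  sig = (2; 1)
  {4,5}:  v_{4} + v_{5} = v_{3}  ⟹  sig = (2; 1)
  {4,7}:  v_{4} + v_{7} = v_{6}  ⟹  sig = (2; 1)
  {6,7}:  v_{6} + v_{7} = v_{1}  ⟹  sig = (2; 1)
  {1,2}:  v_{1} + v_{2} = v_{4} + v_{6}  ⟹  sig = (2; 1,1)
  {1,4}:  v_{1} + v_{4} = 2·v_{6}  ⟹  sig = (2; 2)
  {2,5}:  v_{2} + v_{5} = 2·v_{3}  ⟹  sig = (2; 2)
  {2,6}:  v_{2} + v_{6} = 2·v_{4}  ⟹  sig = (2; 2)

Sorted signature multiset PRS(X):
[(2; —), (2; —), (2; 1), (2; 1), (2; 1), (2; 1), (2; 1), (2; 1), (2; 1), (2; 1), (2; 1,1), (2; 2), (2; 2), (2; 2)]


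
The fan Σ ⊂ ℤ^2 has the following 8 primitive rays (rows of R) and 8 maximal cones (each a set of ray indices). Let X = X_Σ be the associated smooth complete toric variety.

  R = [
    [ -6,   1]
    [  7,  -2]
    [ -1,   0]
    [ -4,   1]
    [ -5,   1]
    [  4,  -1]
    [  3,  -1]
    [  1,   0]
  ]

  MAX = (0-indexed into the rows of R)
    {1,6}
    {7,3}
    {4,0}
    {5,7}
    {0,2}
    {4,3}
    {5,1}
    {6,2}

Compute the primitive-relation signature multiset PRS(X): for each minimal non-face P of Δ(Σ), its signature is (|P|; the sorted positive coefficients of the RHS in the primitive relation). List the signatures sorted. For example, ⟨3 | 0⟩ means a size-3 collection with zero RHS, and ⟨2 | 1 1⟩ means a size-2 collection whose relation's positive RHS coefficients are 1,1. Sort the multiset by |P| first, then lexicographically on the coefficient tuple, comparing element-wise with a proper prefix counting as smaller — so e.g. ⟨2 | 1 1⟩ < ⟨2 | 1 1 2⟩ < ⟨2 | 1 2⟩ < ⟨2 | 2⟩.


Minimal non-faces — 20 found among 8 rays, 8 max cones:

  P={2,7}:  v_{2} + v_{7} = 0 ; sig = ⟨2 | 0⟩
  P={3,5}:  v_{3} + v_{5} = 0 ; sig = ⟨2 | 0⟩
  P={0,7}:  v_{0} + v_{7} = v_{4} ; sig = ⟨2 | 1⟩
  P={1,3}:  v_{1} + v_{3} = v_{6} ; sig = ⟨2 | 1⟩
  P={2,3}:  v_{2} + v_{3} = v_{4} ; sig = ⟨2 | 1⟩
  P={2,4}:  v_{2} + v_{4} = v_{0} ; sig = ⟨2 | 1⟩
  P={2,5}:  v_{2} + v_{5} = v_{6} ; sig = ⟨2 | 1⟩
  P={3,6}:  v_{3} + v_{6} = v_{2} ; sig = ⟨2 | 1⟩
  P={4,5}:  v_{4} + v_{5} = v_{2} ; sig = ⟨2 | 1⟩
  P={4,7}:  v_{4} + v_{7} = v_{3} ; sig = ⟨2 | 1⟩
  P={5,6}:  v_{5} + v_{6} = v_{1} ; sig = ⟨2 | 1⟩
  P={6,7}:  v_{6} + v_{7} = v_{5} ; sig = ⟨2 | 1⟩
  P={1,4}:  v_{1} + v_{4} = v_{2} + v_{6} ; sig = ⟨2 | 1 1⟩
  P={0,1}:  v_{0} + v_{1} = 2·v_{2} + v_{6} ; sig = ⟨2 | 1 2⟩
  P={0,3}:  v_{0} + v_{3} = 2·v_{4} ; sig = ⟨2 | 2⟩
  P={0,5}:  v_{0} + v_{5} = 2·v_{2} ; sig = ⟨2 | 2⟩
  P={1,2}:  v_{1} + v_{2} = 2·v_{6} ; sig = ⟨2 | 2⟩
  P={1,7}:  v_{1} + v_{7} = 2·v_{5} ; sig = ⟨2 | 2⟩
  P={4,6}:  v_{4} + v_{6} = 2·v_{2} ; sig = ⟨2 | 2⟩
  P={0,6}:  v_{0} + v_{6} = 3·v_{2} ; sig = ⟨2 | 3⟩

Hence PRS(X_Σ) =
{ ⟨2 | 0⟩ ×2,  ⟨2 | 1⟩ ×10,  ⟨2 | 1 1⟩,  ⟨2 | 1 2⟩,  ⟨2 | 2⟩ ×5,  ⟨2 | 3⟩ }


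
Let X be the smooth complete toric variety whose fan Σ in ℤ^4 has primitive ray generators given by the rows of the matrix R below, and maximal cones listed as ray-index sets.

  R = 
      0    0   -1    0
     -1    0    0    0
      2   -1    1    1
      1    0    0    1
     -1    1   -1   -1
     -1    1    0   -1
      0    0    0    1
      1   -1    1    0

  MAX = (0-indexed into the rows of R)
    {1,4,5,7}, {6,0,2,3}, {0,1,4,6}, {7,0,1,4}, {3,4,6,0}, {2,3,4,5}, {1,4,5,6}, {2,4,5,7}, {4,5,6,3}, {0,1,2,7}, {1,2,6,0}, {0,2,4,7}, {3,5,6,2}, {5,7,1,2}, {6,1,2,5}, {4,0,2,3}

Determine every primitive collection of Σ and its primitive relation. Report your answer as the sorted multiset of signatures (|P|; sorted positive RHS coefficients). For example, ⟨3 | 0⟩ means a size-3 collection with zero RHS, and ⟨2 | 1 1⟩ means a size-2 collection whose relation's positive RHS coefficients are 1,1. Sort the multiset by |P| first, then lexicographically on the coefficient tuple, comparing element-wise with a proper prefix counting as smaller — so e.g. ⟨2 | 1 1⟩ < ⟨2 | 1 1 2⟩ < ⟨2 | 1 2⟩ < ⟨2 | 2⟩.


6 collections generate NE(X_Σ); each relation:

  P={0,5}:  v_{0} + v_{5} = v_{4}  ⟹  sig = ⟨2 | 1⟩
  P={1,3}:  v_{1} + v_{3} = v_{6}  ⟹  sig = ⟨2 | 1⟩
  P={3,7}:  v_{3} + v_{7} = v_{2}  ⟹  sig = ⟨2 | 1⟩
  P={6,7}:  v_{6} + v_{7} = v_{1} + v_{2}  ⟹  sig = ⟨2 | 1 1⟩
  P={1,2,4}:  v_{1} + v_{2} + v_{4} = 0  ⟹  sig = ⟨3 | 0⟩
  P={2,4,6}:  v_{2} + v_{4} + v_{6} = v_{3}  ⟹  sig = ⟨3 | 1⟩

so the primitive-relation signature multiset is
    |P|=2: 4 collections, coeffs (1), (1), (1), (1,1)
    |P|=3: 2 collections, coeffs (), (1)


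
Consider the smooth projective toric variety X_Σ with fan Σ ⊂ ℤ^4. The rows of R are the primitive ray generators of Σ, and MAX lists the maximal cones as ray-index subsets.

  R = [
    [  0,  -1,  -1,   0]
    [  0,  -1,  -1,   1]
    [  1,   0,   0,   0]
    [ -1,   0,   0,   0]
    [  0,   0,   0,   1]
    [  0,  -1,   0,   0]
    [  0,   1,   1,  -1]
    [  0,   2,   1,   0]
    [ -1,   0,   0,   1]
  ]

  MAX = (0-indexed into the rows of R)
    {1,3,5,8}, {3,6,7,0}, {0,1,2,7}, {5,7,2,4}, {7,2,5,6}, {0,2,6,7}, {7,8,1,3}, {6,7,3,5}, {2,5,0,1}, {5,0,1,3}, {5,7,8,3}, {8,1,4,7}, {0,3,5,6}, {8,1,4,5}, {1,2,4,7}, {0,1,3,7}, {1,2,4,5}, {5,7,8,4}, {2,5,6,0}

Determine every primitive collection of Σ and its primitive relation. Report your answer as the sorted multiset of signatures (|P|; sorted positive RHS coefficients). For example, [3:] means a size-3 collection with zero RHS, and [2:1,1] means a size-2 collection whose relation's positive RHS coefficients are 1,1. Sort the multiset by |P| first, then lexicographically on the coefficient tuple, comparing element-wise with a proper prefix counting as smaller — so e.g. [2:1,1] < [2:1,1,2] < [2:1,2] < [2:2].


Primitive collections (10):

  {1,6}:  v_{1} + v_{6} = 0  →  sig = [2:]
  {2,3}:  v_{2} + v_{3} = 0  →  sig = [2:]
  {0,4}:  v_{0} + v_{4} = v_{1}  →  sig = [2:1]
  {2,8}:  v_{2} + v_{8} = v_{4}  →  sig = [2:1]
  {3,4}:  v_{3} + v_{4} = v_{8}  →  sig = [2:1]
  {0,8}:  v_{0} + v_{8} = v_{1} + v_{3}  →  sig = [2:1,1]
  {4,6}:  v_{4} + v_{6} = v_{5} + v_{7}  →  sig = [2:1,1]
  {6,8}:  v_{6} + v_{8} = v_{3} + v_{5} + v_{7}  →  sig = [2:1,1,1]
  {0,5,7}:  v_{0} + v_{5} + v_{7} = 0  →  sig = [3:]
  {1,5,7}:  v_{1} + v_{5} + v_{7} = v_{4}  →  sig = [3:1]

Signatures (|P|; sorted positive RHS coefficients), sorted:
    [2:]
    [2:]
    [2:1]
    [2:1]
    [2:1]
    [2:1,1]
    [2:1,1]
    [2:1,1,1]
    [3:]
    [3:1]
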